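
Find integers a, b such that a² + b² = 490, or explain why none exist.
7² + 21² (a=7, b=21)

Factorization: 490 = 2 × 5 × 7^2
By Fermat: n is sum of two squares iff every prime p ≡ 3 (mod 4) appears to even power.
All primes ≡ 3 (mod 4) appear to even power.
Search a = 0, 1, 2, … for 490 - a² a perfect square: first hit at a = 7: 490 - 49 = 441 = 21².
490 = 7² + 21² = 49 + 441 ✓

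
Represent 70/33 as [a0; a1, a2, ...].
[2; 8, 4]

Euclidean algorithm steps:
70 = 2 × 33 + 4
33 = 8 × 4 + 1
4 = 4 × 1 + 0
Continued fraction: [2; 8, 4]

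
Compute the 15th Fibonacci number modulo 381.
229

Matrix identity: Q^n = [[F_(n+1), F_n], [F_n, F_(n-1)]] with Q = [[1,1],[1,0]].
n = 15 = 1111₂. Square-and-multiply, entries mod 381:
Q^1 = [[1,1],[1,0]]
Q^3 = (Q^1)²·Q = [[3,2],[2,1]]
Q^7 = (Q^3)²·Q = [[21,13],[13,8]]
Q^15 = (Q^7)²·Q = [[225,229],[229,377]]
F_15 mod 381 = Q^15[0][1] = 229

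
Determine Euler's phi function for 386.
192

386 = 2 × 193
φ(n) = n × ∏(1 - 1/p) for each prime p dividing n
φ(386) = 386 × (1 - 1/2) × (1 - 1/193) = 192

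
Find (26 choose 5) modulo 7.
1

Using Lucas' theorem:
Write n=26 and k=5 in base 7:
n in base 7: [3, 5]
k in base 7: [0, 5]
C(26,5) mod 7 = ∏ C(n_i, k_i) mod 7
Digit binomials (mod 7): C(3,0) = 1; C(5,5) = 1
Product: 1 × 1 = 1 ≡ 1 (mod 7)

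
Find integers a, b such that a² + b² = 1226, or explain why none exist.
1² + 35² (a=1, b=35)

Factorization: 1226 = 2 × 613
By Fermat: n is sum of two squares iff every prime p ≡ 3 (mod 4) appears to even power.
All primes ≡ 3 (mod 4) appear to even power.
Search a = 0, 1, 2, … for 1226 - a² a perfect square: first hit at a = 1: 1226 - 1 = 1225 = 35².
1226 = 1² + 35² = 1 + 1225 ✓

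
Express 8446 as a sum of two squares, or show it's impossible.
Not possible

Factorization: 8446 = 2 × 41 × 103
By Fermat: n is sum of two squares iff every prime p ≡ 3 (mod 4) appears to even power.
Prime(s) ≡ 3 (mod 4) with odd exponent: [(103, 1)]
Therefore 8446 cannot be expressed as a² + b².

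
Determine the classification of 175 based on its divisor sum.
deficient

Proper divisors of 175: sum = 1 + 5 + 7 + 25 + 35 = 73
Since 73 < 175, 175 is deficient.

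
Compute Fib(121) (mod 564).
13

Matrix identity: Q^n = [[F_(n+1), F_n], [F_n, F_(n-1)]] with Q = [[1,1],[1,0]].
n = 121 = 1111001₂. Square-and-multiply, entries mod 564:
Q^1 = [[1,1],[1,0]]
Q^3 = (Q^1)²·Q = [[3,2],[2,1]]
Q^7 = (Q^3)²·Q = [[21,13],[13,8]]
Q^15 = (Q^7)²·Q = [[423,46],[46,377]]
Q^30 = (Q^15)² = [[1,140],[140,425]]
Q^60 = (Q^30)² = [[425,420],[420,5]]
Q^121 = (Q^60)²·Q = [[133,13],[13,120]]
F_121 mod 564 = Q^121[0][1] = 13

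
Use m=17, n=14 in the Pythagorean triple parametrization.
(93, 476, 485)

Euclid's formula: a = m² - n², b = 2mn, c = m² + n²
m = 17, n = 14
a = 17² - 14² = 289 - 196 = 93
b = 2 × 17 × 14 = 476
c = 17² + 14² = 289 + 196 = 485
Verification: 93² + 476² = 8649 + 226576 = 235225 = 485² ✓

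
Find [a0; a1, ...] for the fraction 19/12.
[1; 1, 1, 2, 2]

Euclidean algorithm steps:
19 = 1 × 12 + 7
12 = 1 × 7 + 5
7 = 1 × 5 + 2
5 = 2 × 2 + 1
2 = 2 × 1 + 0
Continued fraction: [1; 1, 1, 2, 2]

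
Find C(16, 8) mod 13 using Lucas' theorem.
0

Using Lucas' theorem:
Write n=16 and k=8 in base 13:
n in base 13: [1, 3]
k in base 13: [0, 8]
C(16,8) mod 13 = ∏ C(n_i, k_i) mod 13
Digit binomials (mod 13): C(1,0) = 1; C(3,8) = 0 (k_i > n_i)
Product: 1 × 0 = 0 ≡ 0 (mod 13)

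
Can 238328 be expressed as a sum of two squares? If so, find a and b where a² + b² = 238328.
Not possible

Factorization: 238328 = 2^3 × 31^3
By Fermat: n is sum of two squares iff every prime p ≡ 3 (mod 4) appears to even power.
Prime(s) ≡ 3 (mod 4) with odd exponent: [(31, 3)]
Therefore 238328 cannot be expressed as a² + b².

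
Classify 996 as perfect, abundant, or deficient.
abundant

Proper divisors of 996: sum = 1 + 2 + 3 + 4 + 6 + 12 + 83 + 166 + 249 + 332 + 498 = 1356
Since 1356 > 996, 996 is abundant.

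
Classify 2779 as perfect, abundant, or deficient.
deficient

Proper divisors of 2779: sum = 1 + 7 + 397 = 405
Since 405 < 2779, 2779 is deficient.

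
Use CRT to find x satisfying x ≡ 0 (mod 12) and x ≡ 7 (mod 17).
24

Using Chinese Remainder Theorem:
M = 12 × 17 = 204
M1 = 17, M2 = 12
y1 = 17^(-1) mod 12 = 5
y2 = 12^(-1) mod 17 = 10
x = (0×17×5 + 7×12×10) mod 204 = 24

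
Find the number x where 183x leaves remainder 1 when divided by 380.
27

gcd(183, 380) = 1, so the inverse exists.
Extended Euclidean algorithm on (380, 183):
380 = 2 × 183 + 14  ⟹  14 = (1)·380 + (-2)·183
183 = 13 × 14 + 1  ⟹  1 = (-13)·380 + (27)·183
So (27)·183 ≡ 1 (mod 380), i.e. 183^(-1) ≡ 27 (mod 380).
Check: 183 × 27 = 4941 ≡ 1 (mod 380)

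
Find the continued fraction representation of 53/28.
[1; 1, 8, 3]

Euclidean algorithm steps:
53 = 1 × 28 + 25
28 = 1 × 25 + 3
25 = 8 × 3 + 1
3 = 3 × 1 + 0
Continued fraction: [1; 1, 8, 3]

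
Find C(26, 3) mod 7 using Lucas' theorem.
3

Using Lucas' theorem:
Write n=26 and k=3 in base 7:
n in base 7: [3, 5]
k in base 7: [0, 3]
C(26,3) mod 7 = ∏ C(n_i, k_i) mod 7
Digit binomials (mod 7): C(3,0) = 1; C(5,3) = 10 ≡ 3
Product: 1 × 3 = 3 ≡ 3 (mod 7)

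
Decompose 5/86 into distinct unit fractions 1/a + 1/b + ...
1/18 + 1/387

Greedy algorithm:
5/86: ceiling(86/5) = 18, use 1/18
1/387: ceiling(387/1) = 387, use 1/387
Result: 5/86 = 1/18 + 1/387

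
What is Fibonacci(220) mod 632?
571

Matrix identity: Q^n = [[F_(n+1), F_n], [F_n, F_(n-1)]] with Q = [[1,1],[1,0]].
n = 220 = 11011100₂. Square-and-multiply, entries mod 632:
Q^1 = [[1,1],[1,0]]
Q^3 = (Q^1)²·Q = [[3,2],[2,1]]
Q^6 = (Q^3)² = [[13,8],[8,5]]
Q^13 = (Q^6)²·Q = [[377,233],[233,144]]
Q^27 = (Q^13)²·Q = [[547,498],[498,49]]
Q^55 = (Q^27)²·Q = [[301,533],[533,400]]
Q^110 = (Q^55)² = [[546,121],[121,425]]
Q^220 = (Q^110)² = [[549,571],[571,610]]
F_220 mod 632 = Q^220[0][1] = 571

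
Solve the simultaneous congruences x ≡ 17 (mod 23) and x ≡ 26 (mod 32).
730

Using Chinese Remainder Theorem:
M = 23 × 32 = 736
M1 = 32, M2 = 23
y1 = 32^(-1) mod 23 = 18
y2 = 23^(-1) mod 32 = 7
x = (17×32×18 + 26×23×7) mod 736 = 730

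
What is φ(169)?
156

169 = 13^2
φ(n) = n × ∏(1 - 1/p) for each prime p dividing n
φ(169) = 169 × (1 - 1/13) = 156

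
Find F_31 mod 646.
5

Matrix identity: Q^n = [[F_(n+1), F_n], [F_n, F_(n-1)]] with Q = [[1,1],[1,0]].
n = 31 = 11111₂. Square-and-multiply, entries mod 646:
Q^1 = [[1,1],[1,0]]
Q^3 = (Q^1)²·Q = [[3,2],[2,1]]
Q^7 = (Q^3)²·Q = [[21,13],[13,8]]
Q^15 = (Q^7)²·Q = [[341,610],[610,377]]
Q^31 = (Q^15)²·Q = [[643,5],[5,638]]
F_31 mod 646 = Q^31[0][1] = 5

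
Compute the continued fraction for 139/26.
[5; 2, 1, 8]

Euclidean algorithm steps:
139 = 5 × 26 + 9
26 = 2 × 9 + 8
9 = 1 × 8 + 1
8 = 8 × 1 + 0
Continued fraction: [5; 2, 1, 8]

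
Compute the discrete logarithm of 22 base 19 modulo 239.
154

Baby-step giant-step with step n = ⌈√239⌉ = 16.
Baby steps 19^j mod 239 (j:value) for j=0..15: 0:1, 1:19, 2:122, 3:167, 4:66, 5:59, 6:165, 7:28, 8:54, 9:70, 10:135, 11:175, 12:218, 13:79, 14:67, 15:78.
Giant-step multiplier: 19^(-16) ≡ 19^(238-16) = 19^222 ≡ 5 (mod 239).
Giant steps γ_i = 22·5^i mod 239: γ_0=22, γ_1=110, γ_2=72, γ_3=121, γ_4=127, γ_5=157, γ_6=68, γ_7=101, γ_8=27, γ_9=135 (in table at j=10).
x = i·n + j = 9·16 + 10 = 154.
Check: 19^154 ≡ 22 (mod 239).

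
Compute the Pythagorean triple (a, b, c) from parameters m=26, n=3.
(667, 156, 685)

Euclid's formula: a = m² - n², b = 2mn, c = m² + n²
m = 26, n = 3
a = 26² - 3² = 676 - 9 = 667
b = 2 × 26 × 3 = 156
c = 26² + 3² = 676 + 9 = 685
Verification: 667² + 156² = 444889 + 24336 = 469225 = 685² ✓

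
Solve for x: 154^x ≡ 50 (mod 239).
216

Baby-step giant-step with step n = ⌈√239⌉ = 16.
Baby steps 154^j mod 239 (j:value) for j=0..15: 0:1, 1:154, 2:55, 3:105, 4:157, 5:39, 6:31, 7:233, 8:32, 9:148, 10:87, 11:14, 12:5, 13:53, 14:36, 15:47.
Giant-step multiplier: 154^(-16) ≡ 154^(238-16) = 154^222 ≡ 116 (mod 239).
Giant steps γ_i = 50·116^i mod 239: γ_0=50, γ_1=64, γ_2=15, γ_3=67, γ_4=124, γ_5=44, γ_6=85, γ_7=61, γ_8=145, γ_9=90, γ_10=163, γ_11=27, γ_12=25, γ_13=32 (in table at j=8).
x = i·n + j = 13·16 + 8 = 216.
Check: 154^216 ≡ 50 (mod 239).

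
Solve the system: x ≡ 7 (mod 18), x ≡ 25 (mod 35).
25

Using Chinese Remainder Theorem:
M = 18 × 35 = 630
M1 = 35, M2 = 18
y1 = 35^(-1) mod 18 = 17
y2 = 18^(-1) mod 35 = 2
x = (7×35×17 + 25×18×2) mod 630 = 25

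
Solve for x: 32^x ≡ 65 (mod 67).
20

Baby-step giant-step with step n = ⌈√67⌉ = 9.
Baby steps 32^j mod 67 (j:value) for j=0..8: 0:1, 1:32, 2:19, 3:5, 4:26, 5:28, 6:25, 7:63, 8:6.
Giant-step multiplier: 32^(-9) ≡ 32^(66-9) = 32^57 ≡ 52 (mod 67).
Giant steps γ_i = 65·52^i mod 67: γ_0=65, γ_1=30, γ_2=19 (in table at j=2).
x = i·n + j = 2·9 + 2 = 20.
Check: 32^20 ≡ 65 (mod 67).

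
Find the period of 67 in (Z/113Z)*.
112

113 is prime, so ord(67) divides φ(113) = 112.
Divisors of 112: 1, 2, 4, 7, 8, 14, 16, 28, 56, 112.
Repeated squaring: 67^1 ≡ 67, 67^2 ≡ 82, 67^4 ≡ 57, 67^8 ≡ 85, 67^16 ≡ 106, 67^32 ≡ 49, 67^64 ≡ 28 (mod 113).
Test 67^d mod 113 for each divisor d in increasing order:
67^1 ≡ 67
67^2 ≡ 82
67^4 ≡ 57
67^7 = 67^4·67^2·67^1 ≡ 35
67^8 ≡ 85
67^14 = 67^8·67^4·67^2 ≡ 95
67^16 ≡ 106
67^28 = 67^16·67^8·67^4 ≡ 98
67^56 = 67^32·67^16·67^8 ≡ 112
67^112 = 67^64·67^32·67^16 ≡ 1  ← first divisor giving 1
The order is 112.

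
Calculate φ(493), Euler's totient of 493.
448

493 = 17 × 29
φ(n) = n × ∏(1 - 1/p) for each prime p dividing n
φ(493) = 493 × (1 - 1/17) × (1 - 1/29) = 448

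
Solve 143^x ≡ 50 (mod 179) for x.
67

Baby-step giant-step with step n = ⌈√179⌉ = 14.
Baby steps 143^j mod 179 (j:value) for j=0..13: 0:1, 1:143, 2:43, 3:63, 4:59, 5:24, 6:31, 7:137, 8:80, 9:163, 10:39, 11:28, 12:66, 13:130.
Giant-step multiplier: 143^(-14) ≡ 143^(178-14) = 143^164 ≡ 117 (mod 179).
Giant steps γ_i = 50·117^i mod 179: γ_0=50, γ_1=122, γ_2=133, γ_3=167, γ_4=28 (in table at j=11).
x = i·n + j = 4·14 + 11 = 67.
Check: 143^67 ≡ 50 (mod 179).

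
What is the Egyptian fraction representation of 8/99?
1/13 + 1/258 + 1/110682

Greedy algorithm:
8/99: ceiling(99/8) = 13, use 1/13
5/1287: ceiling(1287/5) = 258, use 1/258
1/110682: ceiling(110682/1) = 110682, use 1/110682
Result: 8/99 = 1/13 + 1/258 + 1/110682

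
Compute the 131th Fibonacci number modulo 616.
177

Matrix identity: Q^n = [[F_(n+1), F_n], [F_n, F_(n-1)]] with Q = [[1,1],[1,0]].
n = 131 = 10000011₂. Square-and-multiply, entries mod 616:
Q^1 = [[1,1],[1,0]]
Q^2 = (Q^1)² = [[2,1],[1,1]]
Q^4 = (Q^2)² = [[5,3],[3,2]]
Q^8 = (Q^4)² = [[34,21],[21,13]]
Q^16 = (Q^8)² = [[365,371],[371,610]]
Q^32 = (Q^16)² = [[442,133],[133,309]]
Q^65 = (Q^32)²·Q = [[8,533],[533,91]]
Q^131 = (Q^65)²·Q = [[584,177],[177,407]]
F_131 mod 616 = Q^131[0][1] = 177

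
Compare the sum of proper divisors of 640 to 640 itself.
abundant

Proper divisors of 640: sum = 1 + 2 + 4 + 5 + 8 + 10 + 16 + 20 + 32 + 40 + 64 + 80 + 128 + 160 + 320 = 890
Since 890 > 640, 640 is abundant.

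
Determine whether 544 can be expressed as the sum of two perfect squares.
12² + 20² (a=12, b=20)

Factorization: 544 = 2^5 × 17
By Fermat: n is sum of two squares iff every prime p ≡ 3 (mod 4) appears to even power.
All primes ≡ 3 (mod 4) appear to even power.
Search a = 0, 1, 2, … for 544 - a² a perfect square: first hit at a = 12: 544 - 144 = 400 = 20².
544 = 12² + 20² = 144 + 400 ✓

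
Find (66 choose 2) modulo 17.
3

Using Lucas' theorem:
Write n=66 and k=2 in base 17:
n in base 17: [3, 15]
k in base 17: [0, 2]
C(66,2) mod 17 = ∏ C(n_i, k_i) mod 17
Digit binomials (mod 17): C(3,0) = 1; C(15,2) = 105 ≡ 3
Product: 1 × 3 = 3 ≡ 3 (mod 17)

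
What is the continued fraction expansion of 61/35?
[1; 1, 2, 1, 8]

Euclidean algorithm steps:
61 = 1 × 35 + 26
35 = 1 × 26 + 9
26 = 2 × 9 + 8
9 = 1 × 8 + 1
8 = 8 × 1 + 0
Continued fraction: [1; 1, 2, 1, 8]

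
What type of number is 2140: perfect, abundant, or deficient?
abundant

Proper divisors of 2140: sum = 1 + 2 + 4 + 5 + 10 + 20 + 107 + 214 + 428 + 535 + 1070 = 2396
Since 2396 > 2140, 2140 is abundant.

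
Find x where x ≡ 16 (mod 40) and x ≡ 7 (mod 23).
536

Using Chinese Remainder Theorem:
M = 40 × 23 = 920
M1 = 23, M2 = 40
y1 = 23^(-1) mod 40 = 7
y2 = 40^(-1) mod 23 = 19
x = (16×23×7 + 7×40×19) mod 920 = 536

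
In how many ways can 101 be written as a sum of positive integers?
214481126

p(n) counts ways to write n as a sum of positive integers (order ignored).
Euler's pentagonal recurrence: p(k) = p(k-1) + p(k-2) - p(k-5) - p(k-7) + p(k-12) + p(k-15) - ... (offsets j(3j∓1)/2, signs ++--, p(0)=1, p(<0)=0).
DP table for k = 0..100: p(0)=1, p(1)=1, p(2)=2, p(3)=3, p(4)=5, p(5)=7, p(6)=11, p(7)=15, p(8)=22, p(9)=30, p(10)=42, p(11)=56, p(12)=77, p(13)=101, p(14)=135, p(15)=176, p(16)=231, p(17)=297, p(18)=385, p(19)=490, p(20)=627, p(21)=792, p(22)=1002, p(23)=1255, p(24)=1575, p(25)=1958, p(26)=2436, p(27)=3010, p(28)=3718, p(29)=4565, p(30)=5604, p(31)=6842, p(32)=8349, p(33)=10143, p(34)=12310, p(35)=14883, p(36)=17977, p(37)=21637, p(38)=26015, p(39)=31185, p(40)=37338, p(41)=44583, p(42)=53174, p(43)=63261, p(44)=75175, p(45)=89134, p(46)=105558, p(47)=124754, p(48)=147273, p(49)=173525, p(50)=204226, p(51)=239943, p(52)=281589, p(53)=329931, p(54)=386155, p(55)=451276, p(56)=526823, p(57)=614154, p(58)=715220, p(59)=831820, p(60)=966467, p(61)=1121505, p(62)=1300156, p(63)=1505499, p(64)=1741630, p(65)=2012558, p(66)=2323520, p(67)=2679689, p(68)=3087735, p(69)=3554345, p(70)=4087968, p(71)=4697205, p(72)=5392783, p(73)=6185689, p(74)=7089500, p(75)=8118264, p(76)=9289091, p(77)=10619863, p(78)=12132164, p(79)=13848650, p(80)=15796476, p(81)=18004327, p(82)=20506255, p(83)=23338469, p(84)=26543660, p(85)=30167357, p(86)=34262962, p(87)=38887673, p(88)=44108109, p(89)=49995925, p(90)=56634173, p(91)=64112359, p(92)=72533807, p(93)=82010177, p(94)=92669720, p(95)=104651419, p(96)=118114304, p(97)=133230930, p(98)=150198136, p(99)=169229875, p(100)=190569292.
Final step: p(101) = p(100) + p(99) - p(96) - p(94) + p(89) + p(86) - p(79) - p(75) + p(66) + p(61) - p(50) - p(44) + p(31) + p(24) - p(9) - p(1)
= 190569292 + 169229875 - 118114304 - 92669720 + 49995925 + 34262962 - 13848650 - 8118264 + 2323520 + 1121505 - 204226 - 75175 + 6842 + 1575 - 30 - 1
= 214481126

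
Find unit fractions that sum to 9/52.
1/6 + 1/156

Greedy algorithm:
9/52: ceiling(52/9) = 6, use 1/6
1/156: ceiling(156/1) = 156, use 1/156
Result: 9/52 = 1/6 + 1/156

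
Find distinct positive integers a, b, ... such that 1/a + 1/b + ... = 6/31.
1/6 + 1/38 + 1/1767

Greedy algorithm:
6/31: ceiling(31/6) = 6, use 1/6
5/186: ceiling(186/5) = 38, use 1/38
1/1767: ceiling(1767/1) = 1767, use 1/1767
Result: 6/31 = 1/6 + 1/38 + 1/1767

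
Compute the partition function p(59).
831820

p(n) counts ways to write n as a sum of positive integers (order ignored).
Euler's pentagonal recurrence: p(k) = p(k-1) + p(k-2) - p(k-5) - p(k-7) + p(k-12) + p(k-15) - ... (offsets j(3j∓1)/2, signs ++--, p(0)=1, p(<0)=0).
DP table for k = 0..58: p(0)=1, p(1)=1, p(2)=2, p(3)=3, p(4)=5, p(5)=7, p(6)=11, p(7)=15, p(8)=22, p(9)=30, p(10)=42, p(11)=56, p(12)=77, p(13)=101, p(14)=135, p(15)=176, p(16)=231, p(17)=297, p(18)=385, p(19)=490, p(20)=627, p(21)=792, p(22)=1002, p(23)=1255, p(24)=1575, p(25)=1958, p(26)=2436, p(27)=3010, p(28)=3718, p(29)=4565, p(30)=5604, p(31)=6842, p(32)=8349, p(33)=10143, p(34)=12310, p(35)=14883, p(36)=17977, p(37)=21637, p(38)=26015, p(39)=31185, p(40)=37338, p(41)=44583, p(42)=53174, p(43)=63261, p(44)=75175, p(45)=89134, p(46)=105558, p(47)=124754, p(48)=147273, p(49)=173525, p(50)=204226, p(51)=239943, p(52)=281589, p(53)=329931, p(54)=386155, p(55)=451276, p(56)=526823, p(57)=614154, p(58)=715220.
Final step: p(59) = p(58) + p(57) - p(54) - p(52) + p(47) + p(44) - p(37) - p(33) + p(24) + p(19) - p(8) - p(2)
= 715220 + 614154 - 386155 - 281589 + 124754 + 75175 - 21637 - 10143 + 1575 + 490 - 22 - 2
= 831820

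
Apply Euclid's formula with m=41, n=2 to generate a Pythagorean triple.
(1677, 164, 1685)

Euclid's formula: a = m² - n², b = 2mn, c = m² + n²
m = 41, n = 2
a = 41² - 2² = 1681 - 4 = 1677
b = 2 × 41 × 2 = 164
c = 41² + 2² = 1681 + 4 = 1685
Verification: 1677² + 164² = 2812329 + 26896 = 2839225 = 1685² ✓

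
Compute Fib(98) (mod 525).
274

Matrix identity: Q^n = [[F_(n+1), F_n], [F_n, F_(n-1)]] with Q = [[1,1],[1,0]].
n = 98 = 1100010₂. Square-and-multiply, entries mod 525:
Q^1 = [[1,1],[1,0]]
Q^3 = (Q^1)²·Q = [[3,2],[2,1]]
Q^6 = (Q^3)² = [[13,8],[8,5]]
Q^12 = (Q^6)² = [[233,144],[144,89]]
Q^24 = (Q^12)² = [[475,168],[168,307]]
Q^49 = (Q^24)²·Q = [[400,274],[274,126]]
Q^98 = (Q^49)² = [[401,274],[274,127]]
F_98 mod 525 = Q^98[0][1] = 274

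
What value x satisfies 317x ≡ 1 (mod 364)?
333

gcd(317, 364) = 1, so the inverse exists.
Extended Euclidean algorithm on (364, 317):
364 = 1 × 317 + 47  ⟹  47 = (1)·364 + (-1)·317
317 = 6 × 47 + 35  ⟹  35 = (-6)·364 + (7)·317
47 = 1 × 35 + 12  ⟹  12 = (7)·364 + (-8)·317
35 = 2 × 12 + 11  ⟹  11 = (-20)·364 + (23)·317
12 = 1 × 11 + 1  ⟹  1 = (27)·364 + (-31)·317
So (-31)·317 ≡ 1 (mod 364), i.e. 317^(-1) ≡ -31 ≡ 333 (mod 364).
Check: 317 × 333 = 105561 ≡ 1 (mod 364)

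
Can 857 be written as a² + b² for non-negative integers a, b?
4² + 29² (a=4, b=29)

Factorization: 857 = 857
By Fermat: n is sum of two squares iff every prime p ≡ 3 (mod 4) appears to even power.
All primes ≡ 3 (mod 4) appear to even power.
Search a = 0, 1, 2, … for 857 - a² a perfect square: first hit at a = 4: 857 - 16 = 841 = 29².
857 = 4² + 29² = 16 + 841 ✓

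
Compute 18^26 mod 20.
4

Repeated squaring. Binary of 26 = 11010.
18^1 ≡ 18 (mod 20); 18^2 ≡ 4 (mod 20); 18^4 ≡ 16 (mod 20); 18^8 ≡ 16 (mod 20); 18^16 ≡ 16 (mod 20)
18^26 = 18^2 × 18^8 × 18^16 ≡ 4 (mod 20)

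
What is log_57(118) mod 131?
19

Baby-step giant-step with step n = ⌈√131⌉ = 12.
Baby steps 57^j mod 131 (j:value) for j=0..11: 0:1, 1:57, 2:105, 3:90, 4:21, 5:18, 6:109, 7:56, 8:48, 9:116, 10:62, 11:128.
Giant-step multiplier: 57^(-12) ≡ 57^(130-12) = 57^118 ≡ 36 (mod 131).
Giant steps γ_i = 118·36^i mod 131: γ_0=118, γ_1=56 (in table at j=7).
x = i·n + j = 1·12 + 7 = 19.
Check: 57^19 ≡ 118 (mod 131).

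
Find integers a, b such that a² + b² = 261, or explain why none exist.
6² + 15² (a=6, b=15)

Factorization: 261 = 3^2 × 29
By Fermat: n is sum of two squares iff every prime p ≡ 3 (mod 4) appears to even power.
All primes ≡ 3 (mod 4) appear to even power.
Search a = 0, 1, 2, … for 261 - a² a perfect square: first hit at a = 6: 261 - 36 = 225 = 15².
261 = 6² + 15² = 36 + 225 ✓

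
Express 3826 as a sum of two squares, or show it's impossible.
35² + 51² (a=35, b=51)

Factorization: 3826 = 2 × 1913
By Fermat: n is sum of two squares iff every prime p ≡ 3 (mod 4) appears to even power.
All primes ≡ 3 (mod 4) appear to even power.
Search a = 0, 1, 2, … for 3826 - a² a perfect square: first hit at a = 35: 3826 - 1225 = 2601 = 51².
3826 = 35² + 51² = 1225 + 2601 ✓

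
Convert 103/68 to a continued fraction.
[1; 1, 1, 16, 2]

Euclidean algorithm steps:
103 = 1 × 68 + 35
68 = 1 × 35 + 33
35 = 1 × 33 + 2
33 = 16 × 2 + 1
2 = 2 × 1 + 0
Continued fraction: [1; 1, 1, 16, 2]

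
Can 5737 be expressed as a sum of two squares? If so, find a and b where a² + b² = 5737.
51² + 56² (a=51, b=56)

Factorization: 5737 = 5737
By Fermat: n is sum of two squares iff every prime p ≡ 3 (mod 4) appears to even power.
All primes ≡ 3 (mod 4) appear to even power.
Search a = 0, 1, 2, … for 5737 - a² a perfect square: first hit at a = 51: 5737 - 2601 = 3136 = 56².
5737 = 51² + 56² = 2601 + 3136 ✓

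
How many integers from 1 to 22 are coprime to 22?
10

22 = 2 × 11
φ(n) = n × ∏(1 - 1/p) for each prime p dividing n
φ(22) = 22 × (1 - 1/2) × (1 - 1/11) = 10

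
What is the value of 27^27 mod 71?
2

Repeated squaring. Binary of 27 = 11011.
27^1 ≡ 27 (mod 71); 27^2 ≡ 19 (mod 71); 27^4 ≡ 6 (mod 71); 27^8 ≡ 36 (mod 71); 27^16 ≡ 18 (mod 71)
27^27 = 27^1 × 27^2 × 27^8 × 27^16 ≡ 2 (mod 71)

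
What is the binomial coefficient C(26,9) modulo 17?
1

Using Lucas' theorem:
Write n=26 and k=9 in base 17:
n in base 17: [1, 9]
k in base 17: [0, 9]
C(26,9) mod 17 = ∏ C(n_i, k_i) mod 17
Digit binomials (mod 17): C(1,0) = 1; C(9,9) = 1
Product: 1 × 1 = 1 ≡ 1 (mod 17)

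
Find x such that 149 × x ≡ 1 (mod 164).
153

gcd(149, 164) = 1, so the inverse exists.
Extended Euclidean algorithm on (164, 149):
164 = 1 × 149 + 15  ⟹  15 = (1)·164 + (-1)·149
149 = 9 × 15 + 14  ⟹  14 = (-9)·164 + (10)·149
15 = 1 × 14 + 1  ⟹  1 = (10)·164 + (-11)·149
So (-11)·149 ≡ 1 (mod 164), i.e. 149^(-1) ≡ -11 ≡ 153 (mod 164).
Check: 149 × 153 = 22797 ≡ 1 (mod 164)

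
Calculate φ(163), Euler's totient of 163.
162

163 = 163
φ(n) = n × ∏(1 - 1/p) for each prime p dividing n
φ(163) = 163 × (1 - 1/163) = 162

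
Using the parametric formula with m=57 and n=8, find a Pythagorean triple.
(3185, 912, 3313)

Euclid's formula: a = m² - n², b = 2mn, c = m² + n²
m = 57, n = 8
a = 57² - 8² = 3249 - 64 = 3185
b = 2 × 57 × 8 = 912
c = 57² + 8² = 3249 + 64 = 3313
Verification: 3185² + 912² = 10144225 + 831744 = 10975969 = 3313² ✓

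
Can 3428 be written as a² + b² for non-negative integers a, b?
8² + 58² (a=8, b=58)

Factorization: 3428 = 2^2 × 857
By Fermat: n is sum of two squares iff every prime p ≡ 3 (mod 4) appears to even power.
All primes ≡ 3 (mod 4) appear to even power.
Search a = 0, 1, 2, … for 3428 - a² a perfect square: first hit at a = 8: 3428 - 64 = 3364 = 58².
3428 = 8² + 58² = 64 + 3364 ✓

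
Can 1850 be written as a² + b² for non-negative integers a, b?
1² + 43² (a=1, b=43)

Factorization: 1850 = 2 × 5^2 × 37
By Fermat: n is sum of two squares iff every prime p ≡ 3 (mod 4) appears to even power.
All primes ≡ 3 (mod 4) appear to even power.
Search a = 0, 1, 2, … for 1850 - a² a perfect square: first hit at a = 1: 1850 - 1 = 1849 = 43².
1850 = 1² + 43² = 1 + 1849 ✓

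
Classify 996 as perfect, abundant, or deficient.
abundant

Proper divisors of 996: sum = 1 + 2 + 3 + 4 + 6 + 12 + 83 + 166 + 249 + 332 + 498 = 1356
Since 1356 > 996, 996 is abundant.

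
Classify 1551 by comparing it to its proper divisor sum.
deficient

Proper divisors of 1551: sum = 1 + 3 + 11 + 33 + 47 + 141 + 517 = 753
Since 753 < 1551, 1551 is deficient.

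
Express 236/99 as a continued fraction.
[2; 2, 1, 1, 1, 1, 7]

Euclidean algorithm steps:
236 = 2 × 99 + 38
99 = 2 × 38 + 23
38 = 1 × 23 + 15
23 = 1 × 15 + 8
15 = 1 × 8 + 7
8 = 1 × 7 + 1
7 = 7 × 1 + 0
Continued fraction: [2; 2, 1, 1, 1, 1, 7]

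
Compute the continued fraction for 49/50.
[0; 1, 49]

Euclidean algorithm steps:
49 = 0 × 50 + 49
50 = 1 × 49 + 1
49 = 49 × 1 + 0
Continued fraction: [0; 1, 49]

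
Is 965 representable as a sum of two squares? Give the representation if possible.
2² + 31² (a=2, b=31)

Factorization: 965 = 5 × 193
By Fermat: n is sum of two squares iff every prime p ≡ 3 (mod 4) appears to even power.
All primes ≡ 3 (mod 4) appear to even power.
Search a = 0, 1, 2, … for 965 - a² a perfect square: first hit at a = 2: 965 - 4 = 961 = 31².
965 = 2² + 31² = 4 + 961 ✓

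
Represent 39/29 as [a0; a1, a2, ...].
[1; 2, 1, 9]

Euclidean algorithm steps:
39 = 1 × 29 + 10
29 = 2 × 10 + 9
10 = 1 × 9 + 1
9 = 9 × 1 + 0
Continued fraction: [1; 2, 1, 9]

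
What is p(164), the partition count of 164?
156919475295

p(n) counts ways to write n as a sum of positive integers (order ignored).
Euler's pentagonal recurrence: p(k) = p(k-1) + p(k-2) - p(k-5) - p(k-7) + p(k-12) + p(k-15) - ... (offsets j(3j∓1)/2, signs ++--, p(0)=1, p(<0)=0).
DP table for k = 0..163: p(0)=1, p(1)=1, p(2)=2, p(3)=3, p(4)=5, p(5)=7, p(6)=11, p(7)=15, p(8)=22, p(9)=30, p(10)=42, p(11)=56, p(12)=77, p(13)=101, p(14)=135, p(15)=176, p(16)=231, p(17)=297, p(18)=385, p(19)=490, p(20)=627, p(21)=792, p(22)=1002, p(23)=1255, p(24)=1575, p(25)=1958, p(26)=2436, p(27)=3010, p(28)=3718, p(29)=4565, p(30)=5604, p(31)=6842, p(32)=8349, p(33)=10143, p(34)=12310, p(35)=14883, p(36)=17977, p(37)=21637, p(38)=26015, p(39)=31185, p(40)=37338, p(41)=44583, p(42)=53174, p(43)=63261, p(44)=75175, p(45)=89134, p(46)=105558, p(47)=124754, p(48)=147273, p(49)=173525, p(50)=204226, p(51)=239943, p(52)=281589, p(53)=329931, p(54)=386155, p(55)=451276, p(56)=526823, p(57)=614154, p(58)=715220, p(59)=831820, p(60)=966467, p(61)=1121505, p(62)=1300156, p(63)=1505499, p(64)=1741630, p(65)=2012558, p(66)=2323520, p(67)=2679689, p(68)=3087735, p(69)=3554345, p(70)=4087968, p(71)=4697205, p(72)=5392783, p(73)=6185689, p(74)=7089500, p(75)=8118264, p(76)=9289091, p(77)=10619863, p(78)=12132164, p(79)=13848650, p(80)=15796476, p(81)=18004327, p(82)=20506255, p(83)=23338469, p(84)=26543660, p(85)=30167357, p(86)=34262962, p(87)=38887673, p(88)=44108109, p(89)=49995925, p(90)=56634173, p(91)=64112359, p(92)=72533807, p(93)=82010177, p(94)=92669720, p(95)=104651419, p(96)=118114304, p(97)=133230930, p(98)=150198136, p(99)=169229875, p(100)=190569292, p(101)=214481126, p(102)=241265379, p(103)=271248950, p(104)=304801365, p(105)=342325709, p(106)=384276336, p(107)=431149389, p(108)=483502844, p(109)=541946240, p(110)=607163746, p(111)=679903203, p(112)=761002156, p(113)=851376628, p(114)=952050665, p(115)=1064144451, p(116)=1188908248, p(117)=1327710076, p(118)=1482074143, p(119)=1653668665, p(120)=1844349560, p(121)=2056148051, p(122)=2291320912, p(123)=2552338241, p(124)=2841940500, p(125)=3163127352, p(126)=3519222692, p(127)=3913864295, p(128)=4351078600, p(129)=4835271870, p(130)=5371315400, p(131)=5964539504, p(132)=6620830889, p(133)=7346629512, p(134)=8149040695, p(135)=9035836076, p(136)=10015581680, p(137)=11097645016, p(138)=12292341831, p(139)=13610949895, p(140)=15065878135, p(141)=16670689208, p(142)=18440293320, p(143)=20390982757, p(144)=22540654445, p(145)=24908858009, p(146)=27517052599, p(147)=30388671978, p(148)=33549419497, p(149)=37027355200, p(150)=40853235313, p(151)=45060624582, p(152)=49686288421, p(153)=54770336324, p(154)=60356673280, p(155)=66493182097, p(156)=73232243759, p(157)=80630964769, p(158)=88751778802, p(159)=97662728555, p(160)=107438159466, p(161)=118159068427, p(162)=129913904637, p(163)=142798995930.
Final step: p(164) = p(163) + p(162) - p(159) - p(157) + p(152) + p(149) - p(142) - p(138) + p(129) + p(124) - p(113) - p(107) + p(94) + p(87) - p(72) - p(64) + p(47) + p(38) - p(19) - p(9)
= 142798995930 + 129913904637 - 97662728555 - 80630964769 + 49686288421 + 37027355200 - 18440293320 - 12292341831 + 4835271870 + 2841940500 - 851376628 - 431149389 + 92669720 + 38887673 - 5392783 - 1741630 + 124754 + 26015 - 490 - 30
= 156919475295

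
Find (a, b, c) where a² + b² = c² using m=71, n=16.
(4785, 2272, 5297)

Euclid's formula: a = m² - n², b = 2mn, c = m² + n²
m = 71, n = 16
a = 71² - 16² = 5041 - 256 = 4785
b = 2 × 71 × 16 = 2272
c = 71² + 16² = 5041 + 256 = 5297
Verification: 4785² + 2272² = 22896225 + 5161984 = 28058209 = 5297² ✓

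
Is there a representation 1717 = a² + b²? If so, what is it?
6² + 41² (a=6, b=41)

Factorization: 1717 = 17 × 101
By Fermat: n is sum of two squares iff every prime p ≡ 3 (mod 4) appears to even power.
All primes ≡ 3 (mod 4) appear to even power.
Search a = 0, 1, 2, … for 1717 - a² a perfect square: first hit at a = 6: 1717 - 36 = 1681 = 41².
1717 = 6² + 41² = 36 + 1681 ✓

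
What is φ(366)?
120

366 = 2 × 3 × 61
φ(n) = n × ∏(1 - 1/p) for each prime p dividing n
φ(366) = 366 × (1 - 1/2) × (1 - 1/3) × (1 - 1/61) = 120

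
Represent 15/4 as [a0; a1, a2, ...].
[3; 1, 3]

Euclidean algorithm steps:
15 = 3 × 4 + 3
4 = 1 × 3 + 1
3 = 3 × 1 + 0
Continued fraction: [3; 1, 3]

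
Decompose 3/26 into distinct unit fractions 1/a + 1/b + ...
1/9 + 1/234

Greedy algorithm:
3/26: ceiling(26/3) = 9, use 1/9
1/234: ceiling(234/1) = 234, use 1/234
Result: 3/26 = 1/9 + 1/234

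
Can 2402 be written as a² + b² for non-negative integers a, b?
1² + 49² (a=1, b=49)

Factorization: 2402 = 2 × 1201
By Fermat: n is sum of two squares iff every prime p ≡ 3 (mod 4) appears to even power.
All primes ≡ 3 (mod 4) appear to even power.
Search a = 0, 1, 2, … for 2402 - a² a perfect square: first hit at a = 1: 2402 - 1 = 2401 = 49².
2402 = 1² + 49² = 1 + 2401 ✓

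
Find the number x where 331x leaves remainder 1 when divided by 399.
88

gcd(331, 399) = 1, so the inverse exists.
Extended Euclidean algorithm on (399, 331):
399 = 1 × 331 + 68  ⟹  68 = (1)·399 + (-1)·331
331 = 4 × 68 + 59  ⟹  59 = (-4)·399 + (5)·331
68 = 1 × 59 + 9  ⟹  9 = (5)·399 + (-6)·331
59 = 6 × 9 + 5  ⟹  5 = (-34)·399 + (41)·331
9 = 1 × 5 + 4  ⟹  4 = (39)·399 + (-47)·331
5 = 1 × 4 + 1  ⟹  1 = (-73)·399 + (88)·331
So (88)·331 ≡ 1 (mod 399), i.e. 331^(-1) ≡ 88 (mod 399).
Check: 331 × 88 = 29128 ≡ 1 (mod 399)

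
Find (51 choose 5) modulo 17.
0

Using Lucas' theorem:
Write n=51 and k=5 in base 17:
n in base 17: [3, 0]
k in base 17: [0, 5]
C(51,5) mod 17 = ∏ C(n_i, k_i) mod 17
Digit binomials (mod 17): C(3,0) = 1; C(0,5) = 0 (k_i > n_i)
Product: 1 × 0 = 0 ≡ 0 (mod 17)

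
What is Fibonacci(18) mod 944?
696

Matrix identity: Q^n = [[F_(n+1), F_n], [F_n, F_(n-1)]] with Q = [[1,1],[1,0]].
n = 18 = 10010₂. Square-and-multiply, entries mod 944:
Q^1 = [[1,1],[1,0]]
Q^2 = (Q^1)² = [[2,1],[1,1]]
Q^4 = (Q^2)² = [[5,3],[3,2]]
Q^9 = (Q^4)²·Q = [[55,34],[34,21]]
Q^18 = (Q^9)² = [[405,696],[696,653]]
F_18 mod 944 = Q^18[0][1] = 696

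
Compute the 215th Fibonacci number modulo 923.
502

Matrix identity: Q^n = [[F_(n+1), F_n], [F_n, F_(n-1)]] with Q = [[1,1],[1,0]].
n = 215 = 11010111₂. Square-and-multiply, entries mod 923:
Q^1 = [[1,1],[1,0]]
Q^3 = (Q^1)²·Q = [[3,2],[2,1]]
Q^6 = (Q^3)² = [[13,8],[8,5]]
Q^13 = (Q^6)²·Q = [[377,233],[233,144]]
Q^26 = (Q^13)² = [[742,480],[480,262]]
Q^53 = (Q^26)²·Q = [[220,106],[106,114]]
Q^107 = (Q^53)²·Q = [[894,564],[564,330]]
Q^215 = (Q^107)²·Q = [[434,502],[502,855]]
F_215 mod 923 = Q^215[0][1] = 502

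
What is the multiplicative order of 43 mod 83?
82

83 is prime, so ord(43) divides φ(83) = 82.
Divisors of 82: 1, 2, 41, 82.
Repeated squaring: 43^1 ≡ 43, 43^2 ≡ 23, 43^4 ≡ 31, 43^8 ≡ 48, 43^16 ≡ 63, 43^32 ≡ 68, 43^64 ≡ 59 (mod 83).
Test 43^d mod 83 for each divisor d in increasing order:
43^1 ≡ 43
43^2 ≡ 23
43^41 = 43^32·43^8·43^1 ≡ 82
43^82 = 43^64·43^16·43^2 ≡ 1  ← first divisor giving 1
The order is 82.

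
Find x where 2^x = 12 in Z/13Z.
6

Baby-step giant-step with step n = ⌈√13⌉ = 4.
Baby steps 2^j mod 13 (j:value) for j=0..3: 0:1, 1:2, 2:4, 3:8.
Giant-step multiplier: 2^(-4) ≡ 2^(12-4) = 2^8 ≡ 9 (mod 13).
Giant steps γ_i = 12·9^i mod 13: γ_0=12, γ_1=4 (in table at j=2).
x = i·n + j = 1·4 + 2 = 6.
Check: 2^6 ≡ 12 (mod 13).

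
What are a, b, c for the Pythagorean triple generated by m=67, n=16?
(4233, 2144, 4745)

Euclid's formula: a = m² - n², b = 2mn, c = m² + n²
m = 67, n = 16
a = 67² - 16² = 4489 - 256 = 4233
b = 2 × 67 × 16 = 2144
c = 67² + 16² = 4489 + 256 = 4745
Verification: 4233² + 2144² = 17918289 + 4596736 = 22515025 = 4745² ✓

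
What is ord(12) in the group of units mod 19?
6

19 is prime, so ord(12) divides φ(19) = 18.
Divisors of 18: 1, 2, 3, 6, 9, 18.
Repeated squaring: 12^1 ≡ 12, 12^2 ≡ 11, 12^4 ≡ 7, 12^8 ≡ 11, 12^16 ≡ 7 (mod 19).
Test 12^d mod 19 for each divisor d in increasing order:
12^1 ≡ 12
12^2 ≡ 11
12^3 = 12^2·12^1 ≡ 18
12^6 = 12^4·12^2 ≡ 1  ← first divisor giving 1
The order is 6.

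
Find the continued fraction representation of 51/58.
[0; 1, 7, 3, 2]

Euclidean algorithm steps:
51 = 0 × 58 + 51
58 = 1 × 51 + 7
51 = 7 × 7 + 2
7 = 3 × 2 + 1
2 = 2 × 1 + 0
Continued fraction: [0; 1, 7, 3, 2]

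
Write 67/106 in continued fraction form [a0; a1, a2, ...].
[0; 1, 1, 1, 2, 1, 1, 5]

Euclidean algorithm steps:
67 = 0 × 106 + 67
106 = 1 × 67 + 39
67 = 1 × 39 + 28
39 = 1 × 28 + 11
28 = 2 × 11 + 6
11 = 1 × 6 + 5
6 = 1 × 5 + 1
5 = 5 × 1 + 0
Continued fraction: [0; 1, 1, 1, 2, 1, 1, 5]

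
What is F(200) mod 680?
645

Matrix identity: Q^n = [[F_(n+1), F_n], [F_n, F_(n-1)]] with Q = [[1,1],[1,0]].
n = 200 = 11001000₂. Square-and-multiply, entries mod 680:
Q^1 = [[1,1],[1,0]]
Q^3 = (Q^1)²·Q = [[3,2],[2,1]]
Q^6 = (Q^3)² = [[13,8],[8,5]]
Q^12 = (Q^6)² = [[233,144],[144,89]]
Q^25 = (Q^12)²·Q = [[353,225],[225,128]]
Q^50 = (Q^25)² = [[474,105],[105,369]]
Q^100 = (Q^50)² = [[421,115],[115,306]]
Q^200 = (Q^100)² = [[66,645],[645,101]]
F_200 mod 680 = Q^200[0][1] = 645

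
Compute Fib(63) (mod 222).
196

Matrix identity: Q^n = [[F_(n+1), F_n], [F_n, F_(n-1)]] with Q = [[1,1],[1,0]].
n = 63 = 111111₂. Square-and-multiply, entries mod 222:
Q^1 = [[1,1],[1,0]]
Q^3 = (Q^1)²·Q = [[3,2],[2,1]]
Q^7 = (Q^3)²·Q = [[21,13],[13,8]]
Q^15 = (Q^7)²·Q = [[99,166],[166,155]]
Q^31 = (Q^15)²·Q = [[45,61],[61,206]]
Q^63 = (Q^31)²·Q = [[189,196],[196,215]]
F_63 mod 222 = Q^63[0][1] = 196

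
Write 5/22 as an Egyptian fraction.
1/5 + 1/37 + 1/4070

Greedy algorithm:
5/22: ceiling(22/5) = 5, use 1/5
3/110: ceiling(110/3) = 37, use 1/37
1/4070: ceiling(4070/1) = 4070, use 1/4070
Result: 5/22 = 1/5 + 1/37 + 1/4070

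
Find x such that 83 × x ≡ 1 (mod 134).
21

gcd(83, 134) = 1, so the inverse exists.
Extended Euclidean algorithm on (134, 83):
134 = 1 × 83 + 51  ⟹  51 = (1)·134 + (-1)·83
83 = 1 × 51 + 32  ⟹  32 = (-1)·134 + (2)·83
51 = 1 × 32 + 19  ⟹  19 = (2)·134 + (-3)·83
32 = 1 × 19 + 13  ⟹  13 = (-3)·134 + (5)·83
19 = 1 × 13 + 6  ⟹  6 = (5)·134 + (-8)·83
13 = 2 × 6 + 1  ⟹  1 = (-13)·134 + (21)·83
So (21)·83 ≡ 1 (mod 134), i.e. 83^(-1) ≡ 21 (mod 134).
Check: 83 × 21 = 1743 ≡ 1 (mod 134)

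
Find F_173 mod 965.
248

Matrix identity: Q^n = [[F_(n+1), F_n], [F_n, F_(n-1)]] with Q = [[1,1],[1,0]].
n = 173 = 10101101₂. Square-and-multiply, entries mod 965:
Q^1 = [[1,1],[1,0]]
Q^2 = (Q^1)² = [[2,1],[1,1]]
Q^5 = (Q^2)²·Q = [[8,5],[5,3]]
Q^10 = (Q^5)² = [[89,55],[55,34]]
Q^21 = (Q^10)²·Q = [[341,331],[331,10]]
Q^43 = (Q^21)²·Q = [[413,32],[32,381]]
Q^86 = (Q^43)² = [[788,318],[318,470]]
Q^173 = (Q^86)²·Q = [[782,248],[248,534]]
F_173 mod 965 = Q^173[0][1] = 248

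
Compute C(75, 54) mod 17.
4

Using Lucas' theorem:
Write n=75 and k=54 in base 17:
n in base 17: [4, 7]
k in base 17: [3, 3]
C(75,54) mod 17 = ∏ C(n_i, k_i) mod 17
Digit binomials (mod 17): C(4,3) = 4; C(7,3) = 35 ≡ 1
Product: 4 × 1 = 4 ≡ 4 (mod 17)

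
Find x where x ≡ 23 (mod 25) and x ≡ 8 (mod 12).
248

Using Chinese Remainder Theorem:
M = 25 × 12 = 300
M1 = 12, M2 = 25
y1 = 12^(-1) mod 25 = 23
y2 = 25^(-1) mod 12 = 1
x = (23×12×23 + 8×25×1) mod 300 = 248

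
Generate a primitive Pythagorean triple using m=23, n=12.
(385, 552, 673)

Euclid's formula: a = m² - n², b = 2mn, c = m² + n²
m = 23, n = 12
a = 23² - 12² = 529 - 144 = 385
b = 2 × 23 × 12 = 552
c = 23² + 12² = 529 + 144 = 673
Verification: 385² + 552² = 148225 + 304704 = 452929 = 673² ✓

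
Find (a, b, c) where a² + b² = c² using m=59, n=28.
(2697, 3304, 4265)

Euclid's formula: a = m² - n², b = 2mn, c = m² + n²
m = 59, n = 28
a = 59² - 28² = 3481 - 784 = 2697
b = 2 × 59 × 28 = 3304
c = 59² + 28² = 3481 + 784 = 4265
Verification: 2697² + 3304² = 7273809 + 10916416 = 18190225 = 4265² ✓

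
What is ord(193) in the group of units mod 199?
99

199 is prime, so ord(193) divides φ(199) = 198.
Divisors of 198: 1, 2, 3, 6, 9, 11, 18, 22, 33, 66, 99, 198.
Repeated squaring: 193^1 ≡ 193, 193^2 ≡ 36, 193^4 ≡ 102, 193^8 ≡ 56, 193^16 ≡ 151, 193^32 ≡ 115, 193^64 ≡ 91, 193^128 ≡ 122 (mod 199).
Test 193^d mod 199 for each divisor d in increasing order:
193^1 ≡ 193
193^2 ≡ 36
193^3 = 193^2·193^1 ≡ 182
193^6 = 193^4·193^2 ≡ 90
193^9 = 193^8·193^1 ≡ 62
193^11 = 193^8·193^2·193^1 ≡ 43
193^18 = 193^16·193^2 ≡ 63
193^22 = 193^16·193^4·193^2 ≡ 58
193^33 = 193^32·193^1 ≡ 106
193^66 = 193^64·193^2 ≡ 92
193^99 = 193^64·193^32·193^2·193^1 ≡ 1  ← first divisor giving 1
The order is 99.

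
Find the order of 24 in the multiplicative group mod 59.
58

59 is prime, so ord(24) divides φ(59) = 58.
Divisors of 58: 1, 2, 29, 58.
Repeated squaring: 24^1 ≡ 24, 24^2 ≡ 45, 24^4 ≡ 19, 24^8 ≡ 7, 24^16 ≡ 49, 24^32 ≡ 41 (mod 59).
Test 24^d mod 59 for each divisor d in increasing order:
24^1 ≡ 24
24^2 ≡ 45
24^29 = 24^16·24^8·24^4·24^1 ≡ 58
24^58 = 24^32·24^16·24^8·24^2 ≡ 1  ← first divisor giving 1
The order is 58.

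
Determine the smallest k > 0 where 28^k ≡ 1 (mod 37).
18

37 is prime, so ord(28) divides φ(37) = 36.
Divisors of 36: 1, 2, 3, 4, 6, 9, 12, 18, 36.
Repeated squaring: 28^1 ≡ 28, 28^2 ≡ 7, 28^4 ≡ 12, 28^8 ≡ 33, 28^16 ≡ 16, 28^32 ≡ 34 (mod 37).
Test 28^d mod 37 for each divisor d in increasing order:
28^1 ≡ 28
28^2 ≡ 7
28^3 = 28^2·28^1 ≡ 11
28^4 ≡ 12
28^6 = 28^4·28^2 ≡ 10
28^9 = 28^8·28^1 ≡ 36
28^12 = 28^8·28^4 ≡ 26
28^18 = 28^16·28^2 ≡ 1  ← first divisor giving 1
The order is 18.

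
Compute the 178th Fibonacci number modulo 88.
87

Matrix identity: Q^n = [[F_(n+1), F_n], [F_n, F_(n-1)]] with Q = [[1,1],[1,0]].
n = 178 = 10110010₂. Square-and-multiply, entries mod 88:
Q^1 = [[1,1],[1,0]]
Q^2 = (Q^1)² = [[2,1],[1,1]]
Q^5 = (Q^2)²·Q = [[8,5],[5,3]]
Q^11 = (Q^5)²·Q = [[56,1],[1,55]]
Q^22 = (Q^11)² = [[57,23],[23,34]]
Q^44 = (Q^22)² = [[82,69],[69,13]]
Q^89 = (Q^44)²·Q = [[0,45],[45,43]]
Q^178 = (Q^89)² = [[1,87],[87,2]]
F_178 mod 88 = Q^178[0][1] = 87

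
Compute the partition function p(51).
239943

p(n) counts ways to write n as a sum of positive integers (order ignored).
Euler's pentagonal recurrence: p(k) = p(k-1) + p(k-2) - p(k-5) - p(k-7) + p(k-12) + p(k-15) - ... (offsets j(3j∓1)/2, signs ++--, p(0)=1, p(<0)=0).
DP table for k = 0..50: p(0)=1, p(1)=1, p(2)=2, p(3)=3, p(4)=5, p(5)=7, p(6)=11, p(7)=15, p(8)=22, p(9)=30, p(10)=42, p(11)=56, p(12)=77, p(13)=101, p(14)=135, p(15)=176, p(16)=231, p(17)=297, p(18)=385, p(19)=490, p(20)=627, p(21)=792, p(22)=1002, p(23)=1255, p(24)=1575, p(25)=1958, p(26)=2436, p(27)=3010, p(28)=3718, p(29)=4565, p(30)=5604, p(31)=6842, p(32)=8349, p(33)=10143, p(34)=12310, p(35)=14883, p(36)=17977, p(37)=21637, p(38)=26015, p(39)=31185, p(40)=37338, p(41)=44583, p(42)=53174, p(43)=63261, p(44)=75175, p(45)=89134, p(46)=105558, p(47)=124754, p(48)=147273, p(49)=173525, p(50)=204226.
Final step: p(51) = p(50) + p(49) - p(46) - p(44) + p(39) + p(36) - p(29) - p(25) + p(16) + p(11) - p(0)
= 204226 + 173525 - 105558 - 75175 + 31185 + 17977 - 4565 - 1958 + 231 + 56 - 1
= 239943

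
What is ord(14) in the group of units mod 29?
28

29 is prime, so ord(14) divides φ(29) = 28.
Divisors of 28: 1, 2, 4, 7, 14, 28.
Repeated squaring: 14^1 ≡ 14, 14^2 ≡ 22, 14^4 ≡ 20, 14^8 ≡ 23, 14^16 ≡ 7 (mod 29).
Test 14^d mod 29 for each divisor d in increasing order:
14^1 ≡ 14
14^2 ≡ 22
14^4 ≡ 20
14^7 = 14^4·14^2·14^1 ≡ 12
14^14 = 14^8·14^4·14^2 ≡ 28
14^28 = 14^16·14^8·14^4 ≡ 1  ← first divisor giving 1
The order is 28.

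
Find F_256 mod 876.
603

Matrix identity: Q^n = [[F_(n+1), F_n], [F_n, F_(n-1)]] with Q = [[1,1],[1,0]].
n = 256 = 100000000₂. Square-and-multiply, entries mod 876:
Q^1 = [[1,1],[1,0]]
Q^2 = (Q^1)² = [[2,1],[1,1]]
Q^4 = (Q^2)² = [[5,3],[3,2]]
Q^8 = (Q^4)² = [[34,21],[21,13]]
Q^16 = (Q^8)² = [[721,111],[111,610]]
Q^32 = (Q^16)² = [[430,573],[573,733]]
Q^64 = (Q^32)² = [[769,639],[639,130]]
Q^128 = (Q^64)² = [[166,681],[681,361]]
Q^256 = (Q^128)² = [[757,603],[603,154]]
F_256 mod 876 = Q^256[0][1] = 603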